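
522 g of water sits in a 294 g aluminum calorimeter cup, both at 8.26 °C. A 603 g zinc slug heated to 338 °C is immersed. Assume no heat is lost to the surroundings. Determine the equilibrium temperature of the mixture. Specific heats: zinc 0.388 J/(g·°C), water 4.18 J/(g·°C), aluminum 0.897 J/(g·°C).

T_f ≈ 37.1 °C

Heat gained plus heat lost sum to zero:
603*0.388*(T − 338) + 522*4.18*(T − 8.26) + 294*0.897*(T − 8.26) = 0
233.96(T − 338) + 2182(T − 8.26) + 263.72(T − 8.26) = 0
2679.6 T = 99281
T ≈ 37.05 °C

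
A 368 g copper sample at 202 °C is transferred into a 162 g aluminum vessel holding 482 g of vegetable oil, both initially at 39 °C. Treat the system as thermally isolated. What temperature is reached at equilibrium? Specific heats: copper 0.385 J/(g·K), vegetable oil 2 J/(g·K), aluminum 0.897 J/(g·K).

Setting the total heat transfer to zero:
368·0.385·(T − 202) + 482·2·(T − 39) + 162·0.897·(T − 39) = 0
141.68(T − 202) + 964(T − 39) + 145.31(T − 39) = 0
1251 T = 71883
T = 71883/1251 ≈ 57.46 °C

T_f ≈ 57.5 °C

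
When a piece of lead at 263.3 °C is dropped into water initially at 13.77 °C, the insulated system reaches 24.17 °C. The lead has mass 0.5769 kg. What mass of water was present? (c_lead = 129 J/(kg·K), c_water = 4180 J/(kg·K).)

|Q_lead| = |Q_water|:
0.5769×129×(263.3 − 24.17) = m×4180×(24.17 − 13.77)
43472 m = 17796  ⇒  m ≈ 0.4094 kg

m ≈ 0.409 kg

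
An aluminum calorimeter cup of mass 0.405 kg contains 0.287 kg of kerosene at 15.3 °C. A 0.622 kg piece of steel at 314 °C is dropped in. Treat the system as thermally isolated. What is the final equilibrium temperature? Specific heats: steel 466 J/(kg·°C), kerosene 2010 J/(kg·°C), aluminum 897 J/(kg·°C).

Heat gained plus heat lost sum to zero:
0.622·466·(T − 314) + 0.287·2010·(T − 15.3) + 0.405·897·(T − 15.3) = 0
(289.85 + 576.87 + 363.29) T = 289.85·314 + 576.87·15.3 + 363.29·15.3
T ≈ 85.69 °C

T_f ≈ 85.7 °C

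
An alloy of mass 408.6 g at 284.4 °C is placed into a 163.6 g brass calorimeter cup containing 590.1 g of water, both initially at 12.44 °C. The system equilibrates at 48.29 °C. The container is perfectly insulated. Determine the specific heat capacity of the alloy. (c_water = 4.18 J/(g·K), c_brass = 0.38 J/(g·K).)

c ≈ 0.94 J/(g·K)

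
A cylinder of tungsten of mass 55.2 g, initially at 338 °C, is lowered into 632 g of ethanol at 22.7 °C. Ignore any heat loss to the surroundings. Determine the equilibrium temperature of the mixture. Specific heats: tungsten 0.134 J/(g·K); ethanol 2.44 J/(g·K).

Let T be the final temperature. ΣQ_i = 0:
55.2×0.134×(T − 338) + 632×2.44×(T − 22.7) = 0
1549.5 T = 37505
T = 37505/1549.5 ≈ 24.21 °C

T_f ≈ 24.2 °C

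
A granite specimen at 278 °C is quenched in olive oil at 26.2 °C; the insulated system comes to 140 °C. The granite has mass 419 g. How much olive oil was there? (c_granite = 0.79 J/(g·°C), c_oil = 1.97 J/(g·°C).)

m ≈ 204 g

|Q_granite| = |Q_oil|:
419·0.79·(278 − 140) = m·1.97·(140 − 26.2)
224.19 m = 45679  ⇒  m ≈ 203.8 g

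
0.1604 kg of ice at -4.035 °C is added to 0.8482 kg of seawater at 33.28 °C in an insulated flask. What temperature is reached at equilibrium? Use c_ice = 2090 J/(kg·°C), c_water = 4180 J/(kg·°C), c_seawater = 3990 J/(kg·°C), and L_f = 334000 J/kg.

Let T be the final temperature. ΣQ_i = 0:
ice -4.035→0 °C: 0.1604×2090×4.035 = 1352.7
  melt ice: 0.1604×334000 = 53574
  meltwater 0→T: 0.1604×4180×T = 670.47 T
  seawater: 3384.3(T − 33.28)
4054.8 T = 112630 − 54926 = 57704
T ≈ 14.23 °C (positive, so assuming full melt was valid).

T_f ≈ 14.2 °C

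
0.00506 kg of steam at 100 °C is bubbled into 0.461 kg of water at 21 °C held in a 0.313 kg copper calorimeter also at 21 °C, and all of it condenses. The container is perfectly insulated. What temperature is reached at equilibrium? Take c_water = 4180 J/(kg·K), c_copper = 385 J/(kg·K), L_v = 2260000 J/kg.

Heat gained plus heat lost sum to zero:
condense steam: −0.00506·2260000 = −11436
  condensate cools 100→T: 0.00506·4180·(T − 100) = 21.15(T − 100)
  original water: 1927(T − 21)
  cup: 120.5(T − 21)
2068.6 T = 11436 + 2115.1 + 42997 = 56548
T ≈ 27.34 °C, under the boiling point, so the assumption holds.

T_f ≈ 27.3 °C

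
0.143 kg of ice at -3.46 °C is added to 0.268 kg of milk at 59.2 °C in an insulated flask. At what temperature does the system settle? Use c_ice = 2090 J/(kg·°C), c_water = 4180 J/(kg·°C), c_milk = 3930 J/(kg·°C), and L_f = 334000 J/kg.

Heat gained plus heat lost sum to zero:
warm ice to 0 °C: 0.143·2090·(0 − (-3.46)) = 1034.1; melt ice: 0.143·334000 = 47762; warm the meltwater: 597.74 T; milk cools: 0.268·3930·(T − 59.2) = 1053.2(T − 59.2)
1651 T = 62352 − 48796 = 13556
T ≈ 8.21 °C. Since T > 0 °C, the all-ice-melts assumption holds.

T_f ≈ 8.2 °C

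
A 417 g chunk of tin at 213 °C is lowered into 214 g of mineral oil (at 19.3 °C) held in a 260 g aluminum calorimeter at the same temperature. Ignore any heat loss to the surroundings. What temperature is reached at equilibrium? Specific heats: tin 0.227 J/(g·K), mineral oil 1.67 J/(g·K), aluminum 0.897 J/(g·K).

Heat gained plus heat lost sum to zero:
417×0.227×(T − 213) + 214×1.67×(T − 19.3) + 260×0.897×(T − 19.3) = 0
(94.66 + 357.38 + 233.22) T = 94.66×213 + 357.38×19.3 + 233.22×19.3
T = 31561 / 685.26 = 46.1 °C

T_f ≈ 46.1 °C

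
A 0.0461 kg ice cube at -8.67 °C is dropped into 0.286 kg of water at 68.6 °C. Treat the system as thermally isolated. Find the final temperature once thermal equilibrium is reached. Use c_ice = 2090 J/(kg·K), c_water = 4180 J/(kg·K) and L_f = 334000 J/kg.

T_f ≈ 47.4 °C

Energy conservation, ΣQ = 0:
warm ice to 0 °C: 0.0461×2090×(0 − (-8.67)) = 835.35
  melt ice: 0.0461×334000 = 15397
  meltwater 0→T: 0.0461×4180×T = 192.7 T
  water cools: 0.286×4180×(T − 68.6) = 1195.5(T − 68.6)
1388.2 T = 82010 − 16233 = 65777
T ≈ 47.38 °C (positive, so assuming full melt was valid).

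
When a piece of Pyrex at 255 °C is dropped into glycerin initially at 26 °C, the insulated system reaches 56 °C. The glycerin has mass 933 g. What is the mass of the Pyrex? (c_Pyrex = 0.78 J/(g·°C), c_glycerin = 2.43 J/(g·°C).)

m ≈ 438 g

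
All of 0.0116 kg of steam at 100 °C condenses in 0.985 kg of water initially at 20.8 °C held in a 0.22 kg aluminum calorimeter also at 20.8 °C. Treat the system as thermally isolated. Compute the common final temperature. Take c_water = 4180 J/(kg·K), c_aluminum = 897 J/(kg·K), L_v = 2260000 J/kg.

T_f ≈ 27.7 °C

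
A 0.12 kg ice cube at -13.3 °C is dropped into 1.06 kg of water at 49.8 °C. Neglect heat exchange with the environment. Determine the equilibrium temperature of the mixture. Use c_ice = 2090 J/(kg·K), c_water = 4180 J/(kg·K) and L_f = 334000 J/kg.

Conservation of energy gives ΣQ = 0:
warm ice to 0 °C: 0.12·2090·(0 − (-13.3)) = 3335.6; melt ice: 0.12·334000 = 40080; meltwater 0→T: 0.12·4180·T = 501.6 T; water cools: 1.06·4180·(T − 49.8) = 4430.8(T − 49.8)
4932.4 T = 220654 − 43416 = 177238
T ≈ 35.93 °C. Since T > 0 °C, the all-ice-melts assumption holds.

T_f ≈ 35.9 °C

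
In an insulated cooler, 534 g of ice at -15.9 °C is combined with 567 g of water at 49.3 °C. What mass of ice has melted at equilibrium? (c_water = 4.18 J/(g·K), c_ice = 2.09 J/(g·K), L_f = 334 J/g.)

Heat available from the water dropping to 0 °C: 567×4.18×49.3 = 116844 J.
Of that, 534×2.09×15.9 = 17745 J goes to bring the ice to 0 °C, leaving 99099 J.
To melt every bit of ice: 534×334 = 178356 J.
Since 99099 < 178356 J, not all the ice melts; equilibrium is at 0 °C.
m_melted×334 = 99099  ⇒  m_melted ≈ 296.7 g.

m_melted ≈ 297 g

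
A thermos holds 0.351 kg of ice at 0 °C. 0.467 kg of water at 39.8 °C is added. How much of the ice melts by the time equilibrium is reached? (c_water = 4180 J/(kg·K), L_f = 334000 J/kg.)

Cooling the water to 0 °C releases 0.467×4180×39.8 = 77692 J.
Melting all 0.351 kg of ice would need 0.351×334000 = 117234 J.
Since 77692 < 117234 J, not all the ice melts; equilibrium is at 0 °C.
Mass melted = 77692/334000 ≈ 0.2326 kg.

m_melted ≈ 0.233 kg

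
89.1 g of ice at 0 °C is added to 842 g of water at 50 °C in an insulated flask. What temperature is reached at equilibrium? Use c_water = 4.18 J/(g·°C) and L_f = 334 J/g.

T_f ≈ 37.6 °C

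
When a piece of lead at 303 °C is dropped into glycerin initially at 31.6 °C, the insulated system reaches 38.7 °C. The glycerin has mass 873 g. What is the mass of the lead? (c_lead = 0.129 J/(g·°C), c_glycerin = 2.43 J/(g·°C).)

|Q_lead| = |Q_glycerin|:
m·0.129·(303 − 38.7) = 873·2.43·(38.7 − 31.6)
34.09 m = 15062  ⇒  m ≈ 441.8 g

m ≈ 442 g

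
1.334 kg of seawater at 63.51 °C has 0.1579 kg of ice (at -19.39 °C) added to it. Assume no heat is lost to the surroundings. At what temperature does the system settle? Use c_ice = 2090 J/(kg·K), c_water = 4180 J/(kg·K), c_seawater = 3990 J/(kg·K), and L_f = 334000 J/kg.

T_f ≈ 46.6 °C

Let T be the final temperature. ΣQ_i = 0:
warm ice to 0 °C: 0.1579×2090×(0 − (-19.39)) = 6398.9
  fusion: m_ice L_f = 0.1579×334000 = 52739
  meltwater 0→T: 0.1579×4180×T = 660.02 T
  seawater cools: 1.334×3990×(T − 63.51) = 5322.7(T − 63.51)
5982.7 T = 338042 − 59138 = 278905
T ≈ 46.62 °C. Since T > 0 °C, the all-ice-melts assumption holds.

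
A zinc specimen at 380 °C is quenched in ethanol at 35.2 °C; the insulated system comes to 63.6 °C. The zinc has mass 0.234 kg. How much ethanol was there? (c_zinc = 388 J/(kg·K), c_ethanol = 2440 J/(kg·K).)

Conservation of energy gives ΣQ = 0:
0.234·388·(63.6 − 380) + m·2440·(63.6 − 35.2) = 0
69296 m = 28727
m = 28727/69296 ≈ 0.4145 kg

m ≈ 0.415 kg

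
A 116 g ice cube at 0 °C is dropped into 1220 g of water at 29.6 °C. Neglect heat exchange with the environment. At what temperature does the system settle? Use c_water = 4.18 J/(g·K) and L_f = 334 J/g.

Taking heat into each body as positive, Σ m c ΔT = 0:
latent heat to melt: 116·334 = 38744
  meltwater 0→T: 116·4.18·T = 484.88 T
  water cools: 1220·4.18·(T − 29.6) = 5099.6(T − 29.6)
5584.5 T = 150948 − 38744 = 112204
T ≈ 20.09 °C (positive, so assuming full melt was valid).

T_f ≈ 20.1 °C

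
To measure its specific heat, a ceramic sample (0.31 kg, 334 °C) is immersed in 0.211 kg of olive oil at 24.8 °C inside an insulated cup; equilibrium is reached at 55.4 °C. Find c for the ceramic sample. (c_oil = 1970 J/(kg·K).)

c ≈ 147 J/(kg·K)

m_s c (T_s − T_f) = m_oil c_oil (T_f − T_0):
0.31·c·(334 − 55.4) = 0.211·1970·(55.4 − 24.8)
86.37 c = 12720  ⇒  c ≈ 147.3 J/(kg·K)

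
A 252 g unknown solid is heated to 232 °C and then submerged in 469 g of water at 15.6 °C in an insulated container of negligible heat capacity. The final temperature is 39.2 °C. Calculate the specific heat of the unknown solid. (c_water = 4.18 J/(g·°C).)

c ≈ 0.952 J/(g·°C)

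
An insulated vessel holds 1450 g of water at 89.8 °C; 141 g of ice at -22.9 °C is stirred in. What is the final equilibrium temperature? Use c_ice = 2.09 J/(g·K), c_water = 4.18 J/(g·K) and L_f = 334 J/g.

T_f ≈ 73.7 °C

Conservation of energy gives ΣQ = 0:
ice -22.9→0 °C: 141×2.09×22.9 = 6748.4
  latent heat to melt: 141×334 = 47094
  warm the meltwater: 589.38 T
  water: 6061(T − 89.8)
6650.4 T = 544278 − 53842 = 490435
T ≈ 73.75 °C — above 0 °C, consistent with complete melting.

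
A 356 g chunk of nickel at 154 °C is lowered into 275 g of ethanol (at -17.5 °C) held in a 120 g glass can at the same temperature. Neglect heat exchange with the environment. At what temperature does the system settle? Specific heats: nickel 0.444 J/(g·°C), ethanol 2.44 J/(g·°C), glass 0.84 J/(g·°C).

T_f ≈ 11.7 °C

Let T be the final temperature. ΣQ_i = 0:
356*0.444*(T − 154) + 275*2.44*(T − (-17.5)) + 120*0.84*(T − (-17.5)) = 0
158.06(T − 154) + 671(T − (-17.5)) + 100.8(T − (-17.5)) = 0
929.86 T = 10835
T = 10835 / 929.86 = 11.7 °C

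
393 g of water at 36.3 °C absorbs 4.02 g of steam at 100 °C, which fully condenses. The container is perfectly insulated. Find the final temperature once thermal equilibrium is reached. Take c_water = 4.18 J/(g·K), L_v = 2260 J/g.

T_f ≈ 42.4 °C

Energy balance with sensible and latent terms:
latent heat released on condensation: 4.02·2260 = 9085.2; condensed water 100 °C→T: 16.8(T − 100); water warms: 393·4.18·(T − 36.3) = 1642.7(T − 36.3)
1659.5 T = 9085.2 + 1680.4 + 59631 = 70397
T ≈ 42.42 °C — below 100 °C, confirming all the steam condensed.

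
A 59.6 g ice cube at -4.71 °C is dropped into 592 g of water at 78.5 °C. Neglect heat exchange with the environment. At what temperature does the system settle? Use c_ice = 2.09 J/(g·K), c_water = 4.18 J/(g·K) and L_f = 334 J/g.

T_f ≈ 63.8 °C

Energy balance with sensible and latent terms:
ice -4.71→0 °C: 59.6×2.09×4.71 = 586.7
  fusion: m_ice L_f = 59.6×334 = 19906
  meltwater 0→T: 59.6×4.18×T = 249.13 T
  water: 2474.6(T − 78.5)
2723.7 T = 194253 − 20493 = 173760
T ≈ 63.80 °C. Since T > 0 °C, the all-ice-melts assumption holds.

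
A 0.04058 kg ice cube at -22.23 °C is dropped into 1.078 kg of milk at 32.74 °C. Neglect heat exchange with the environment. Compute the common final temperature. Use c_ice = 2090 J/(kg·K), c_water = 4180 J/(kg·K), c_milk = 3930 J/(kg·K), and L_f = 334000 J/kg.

T_f ≈ 28.0 °C

Net heat exchanged in the isolated system is zero:
warm ice to 0 °C: 0.04058·2090·(0 − (-22.23)) = 1885.4; latent heat to melt: 0.04058·334000 = 13554; warm the meltwater: 169.62 T; milk: 4236.5(T − 32.74)
4406.2 T = 138704 − 15439 = 123265
T ≈ 27.98 °C — above 0 °C, consistent with complete melting.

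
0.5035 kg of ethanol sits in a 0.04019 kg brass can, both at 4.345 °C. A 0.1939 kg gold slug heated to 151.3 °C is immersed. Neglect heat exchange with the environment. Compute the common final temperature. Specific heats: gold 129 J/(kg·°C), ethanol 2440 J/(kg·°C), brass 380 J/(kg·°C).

T_f ≈ 7.2 °C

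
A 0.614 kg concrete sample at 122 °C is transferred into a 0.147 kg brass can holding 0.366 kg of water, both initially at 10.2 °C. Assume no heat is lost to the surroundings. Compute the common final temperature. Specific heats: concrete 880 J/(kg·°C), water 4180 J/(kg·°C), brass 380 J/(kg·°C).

T_f ≈ 38.6 °C

Let T be the final temperature. ΣQ_i = 0:
0.614·880·(T − 122) + 0.366·4180·(T − 10.2) + 0.147·380·(T − 10.2) = 0
540.32(T − 122) + 1529.9(T − 10.2) + 55.86(T − 10.2) = 0
(540.32 + 1529.9 + 55.86) T = 540.32·122 + 1529.9·10.2 + 55.86·10.2
T ≈ 38.61 °C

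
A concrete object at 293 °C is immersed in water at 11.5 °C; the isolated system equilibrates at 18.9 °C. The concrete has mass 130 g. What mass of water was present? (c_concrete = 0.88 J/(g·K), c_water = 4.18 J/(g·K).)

m ≈ 1010 g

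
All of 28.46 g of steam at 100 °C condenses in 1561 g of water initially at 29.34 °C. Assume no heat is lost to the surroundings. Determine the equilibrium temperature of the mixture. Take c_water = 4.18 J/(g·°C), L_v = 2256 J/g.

T_f ≈ 40.3 °C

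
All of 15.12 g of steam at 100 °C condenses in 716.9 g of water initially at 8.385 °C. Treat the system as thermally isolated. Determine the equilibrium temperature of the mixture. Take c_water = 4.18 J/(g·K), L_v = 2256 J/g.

T_f ≈ 21.4 °C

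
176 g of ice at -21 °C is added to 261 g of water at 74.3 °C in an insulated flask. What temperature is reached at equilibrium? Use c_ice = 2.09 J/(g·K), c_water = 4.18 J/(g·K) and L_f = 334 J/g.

T_f ≈ 8.0 °C

Heat gained plus heat lost sum to zero:
ice -21→0 °C: 176×2.09×21 = 7724.6
  melt ice: 176×334 = 58784
  warm the meltwater: 735.68 T
  water: 1091(T − 74.3)
1826.7 T = 81060 − 66509 = 14551
T ≈ 7.97 °C — above 0 °C, consistent with complete melting.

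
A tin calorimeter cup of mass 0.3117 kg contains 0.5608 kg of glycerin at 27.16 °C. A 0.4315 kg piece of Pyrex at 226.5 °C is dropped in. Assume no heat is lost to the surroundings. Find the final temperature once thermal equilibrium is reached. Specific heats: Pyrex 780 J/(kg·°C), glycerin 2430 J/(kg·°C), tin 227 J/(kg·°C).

Energy conservation, ΣQ = 0:
0.4315×780×(T − 226.5) + 0.5608×2430×(T − 27.16) + 0.3117×227×(T − 27.16) = 0
336.57(T − 226.5) + 1362.7(T − 27.16) + 70.76(T − 27.16) = 0
(336.57 + 1362.7 + 70.76) T = 336.57×226.5 + 1362.7×27.16 + 70.76×27.16
T = 115167/1770.1 ≈ 65.06 °C

T_f ≈ 65.1 °C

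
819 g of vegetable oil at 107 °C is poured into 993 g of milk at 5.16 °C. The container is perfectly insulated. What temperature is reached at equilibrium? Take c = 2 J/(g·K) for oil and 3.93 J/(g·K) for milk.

T_f ≈ 35.3 °C

Setting the total heat transfer to zero:
819·2·(T − 107) + 993·3.93·(T − 5.16) = 0
1638(T − 107) + 3902.5(T − 5.16) = 0
5540.5 T = 195403
T = 195403/5540.5 ≈ 35.27 °C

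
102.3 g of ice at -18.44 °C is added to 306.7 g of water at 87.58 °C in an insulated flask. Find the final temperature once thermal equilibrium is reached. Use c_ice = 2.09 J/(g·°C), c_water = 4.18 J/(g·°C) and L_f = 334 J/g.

Taking heat into each body as positive, Σ m c ΔT = 0:
ice -18.44→0 °C: 102.3×2.09×18.44 = 3942.6
  fusion: m_ice L_f = 102.3×334 = 34168
  meltwater 0→T: 102.3×4.18×T = 427.61 T
  water: 1282(T − 87.58)
1709.6 T = 112278 − 38111 = 74167
T ≈ 43.38 °C. Since T > 0 °C, the all-ice-melts assumption holds.

T_f ≈ 43.4 °C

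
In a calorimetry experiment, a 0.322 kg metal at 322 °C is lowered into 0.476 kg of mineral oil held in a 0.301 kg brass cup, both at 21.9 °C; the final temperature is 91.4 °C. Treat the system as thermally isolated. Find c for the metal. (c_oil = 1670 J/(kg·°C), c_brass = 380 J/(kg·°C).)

Heat gained plus heat lost sum to zero:
0.322×c×(91.4 − 322) + 0.476×1670×(91.4 − 21.9) + 0.301×380×(91.4 − 21.9) = 0
-74.25 c = -63196
c = -63196/-74.25 ≈ 851.1 J/(kg·°C)

c ≈ 851 J/(kg·°C)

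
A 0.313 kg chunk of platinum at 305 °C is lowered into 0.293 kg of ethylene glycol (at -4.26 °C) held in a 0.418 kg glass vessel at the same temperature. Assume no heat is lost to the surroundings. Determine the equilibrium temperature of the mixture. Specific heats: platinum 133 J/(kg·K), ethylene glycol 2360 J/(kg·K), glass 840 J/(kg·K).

T_f ≈ 7.6 °C

Let T be the final temperature. ΣQ_i = 0:
0.313·133·(T − 305) + 0.293·2360·(T − (-4.26)) + 0.418·840·(T − (-4.26)) = 0
41.63(T − 305) + 691.48(T − (-4.26)) + 351.12(T − (-4.26)) = 0
(41.63 + 691.48 + 351.12) T = 41.63·305 + 691.48·(-4.26) + 351.12·(-4.26)
T = 8255.4 / 1084.2 = 7.61 °C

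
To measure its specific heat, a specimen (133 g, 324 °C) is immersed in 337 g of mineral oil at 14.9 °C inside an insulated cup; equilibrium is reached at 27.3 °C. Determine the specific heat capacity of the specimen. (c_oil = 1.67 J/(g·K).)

Taking heat into each body as positive, Σ m c ΔT = 0:
133·c·(27.3 − 324) + 337·1.67·(27.3 − 14.9) = 0
-39461 c = -6978.6
c = -6978.6/-39461 ≈ 0.1768 J/(g·K)

c ≈ 0.177 J/(g·K)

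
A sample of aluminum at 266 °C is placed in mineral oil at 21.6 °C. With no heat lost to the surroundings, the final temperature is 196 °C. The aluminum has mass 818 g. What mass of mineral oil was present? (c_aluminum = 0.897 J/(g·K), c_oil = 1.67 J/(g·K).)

m ≈ 176 g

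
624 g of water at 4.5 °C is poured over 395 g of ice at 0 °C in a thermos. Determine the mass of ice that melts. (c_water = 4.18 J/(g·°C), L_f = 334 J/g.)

Cooling the water to 0 °C releases 624×4.18×4.5 = 11737 J.
Melting all 395 g of ice would need 395×334 = 131930 J.
Since 11737 < 131930 J, not all the ice melts; equilibrium is at 0 °C.
m_melt = 11737 / L_f = 35.14 g.

m_melted ≈ 35.1 g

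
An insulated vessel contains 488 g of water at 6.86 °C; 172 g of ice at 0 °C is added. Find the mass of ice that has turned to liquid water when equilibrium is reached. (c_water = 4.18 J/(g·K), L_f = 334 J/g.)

m_melted ≈ 41.9 g

Water can give up m c ΔT = 488×4.18×6.86 = 13993 J before reaching 0 °C.
Melting all 172 g of ice would need 172×334 = 57448 J.
Since 13993 < 57448 J, not all the ice melts; equilibrium is at 0 °C.
m_melted×334 = 13993  ⇒  m_melted ≈ 41.9 g.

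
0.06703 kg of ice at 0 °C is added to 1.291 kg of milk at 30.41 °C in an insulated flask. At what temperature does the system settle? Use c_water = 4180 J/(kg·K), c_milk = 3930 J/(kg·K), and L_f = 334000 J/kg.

T_f ≈ 24.6 °C

Conservation of energy gives ΣQ = 0:
latent heat to melt: 0.06703×334000 = 22388
  warm the meltwater: 280.19 T
  milk cools: 1.291×3930×(T − 30.41) = 5073.6(T − 30.41)
5353.8 T = 154289 − 22388 = 131901
T ≈ 24.64 °C (positive, so assuming full melt was valid).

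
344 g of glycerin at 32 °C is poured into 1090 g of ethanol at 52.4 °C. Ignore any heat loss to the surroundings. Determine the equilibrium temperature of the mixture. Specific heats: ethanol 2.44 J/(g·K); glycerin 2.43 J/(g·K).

T_f ≈ 47.5 °C

Energy conservation, ΣQ = 0:
1090·2.44·(T − 52.4) + 344·2.43·(T − 32) = 0
2659.6(T − 52.4) + 835.92(T − 32) = 0
3495.5 T = 166112
T = 166112 / 3495.5 = 47.5 °C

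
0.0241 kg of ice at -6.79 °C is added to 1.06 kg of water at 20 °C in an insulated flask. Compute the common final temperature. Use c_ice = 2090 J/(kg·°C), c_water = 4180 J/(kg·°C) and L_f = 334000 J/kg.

T_f ≈ 17.7 °C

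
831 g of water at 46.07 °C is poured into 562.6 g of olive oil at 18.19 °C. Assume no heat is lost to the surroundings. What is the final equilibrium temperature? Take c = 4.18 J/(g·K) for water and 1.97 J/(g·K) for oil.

Setting the total heat transfer to zero:
831*4.18*(T − 46.07) + 562.6*1.97*(T − 18.19) = 0
3473.6(T − 46.07) + 1108.3(T − 18.19) = 0
(3473.6 + 1108.3) T = 3473.6*46.07 + 1108.3*18.19
T = 180188/4581.9 ≈ 39.33 °C

T_f ≈ 39.3 °C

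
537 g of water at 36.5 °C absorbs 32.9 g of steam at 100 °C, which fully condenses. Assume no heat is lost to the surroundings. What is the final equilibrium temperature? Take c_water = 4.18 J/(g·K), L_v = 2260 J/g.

T_f ≈ 71.4 °C

Net heat exchanged in the isolated system is zero:
condense steam: −32.9×2260 = −74354; condensed water 100 °C→T: 137.52(T − 100); water warms: 537×4.18×(T − 36.5) = 2244.7(T − 36.5)
2382.2 T = 74354 + 13752 + 81930 = 170036
T ≈ 71.38 °C (< 100 °C, so full condensation is consistent).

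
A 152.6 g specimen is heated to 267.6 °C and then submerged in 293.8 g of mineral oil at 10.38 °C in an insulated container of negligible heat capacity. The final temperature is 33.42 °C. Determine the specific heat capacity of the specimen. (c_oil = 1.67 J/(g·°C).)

c ≈ 0.316 J/(g·°C)

m_s c (T_s − T_f) = m_oil c_oil (T_f − T_0):
152.6×c×(267.6 − 33.42) = 293.8×1.67×(33.42 − 10.38)
35736 c = 11304  ⇒  c ≈ 0.3163 J/(g·°C)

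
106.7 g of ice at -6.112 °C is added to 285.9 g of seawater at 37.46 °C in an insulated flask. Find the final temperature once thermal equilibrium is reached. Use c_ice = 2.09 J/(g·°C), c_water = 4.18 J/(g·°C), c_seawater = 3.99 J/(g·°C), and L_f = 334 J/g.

Energy balance with sensible and latent terms:
warm ice to 0 °C: 106.7×2.09×(0 − (-6.112)) = 1363
  latent heat to melt: 106.7×334 = 35638
  meltwater 0→T: 106.7×4.18×T = 446.01 T
  seawater: 1140.7(T − 37.46)
1586.7 T = 42732 − 37001 = 5731.4
T ≈ 3.61 °C — above 0 °C, consistent with complete melting.

T_f ≈ 3.6 °C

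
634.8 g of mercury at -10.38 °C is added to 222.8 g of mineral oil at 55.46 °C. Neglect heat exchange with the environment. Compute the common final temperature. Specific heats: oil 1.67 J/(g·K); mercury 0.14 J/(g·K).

T_f ≈ 42.8 °C

Net heat exchanged in the isolated system is zero:
222.8*1.67*(T − 55.46) + 634.8*0.14*(T − (-10.38)) = 0
460.95 T = 19713
T = 19713/460.95 ≈ 42.77 °C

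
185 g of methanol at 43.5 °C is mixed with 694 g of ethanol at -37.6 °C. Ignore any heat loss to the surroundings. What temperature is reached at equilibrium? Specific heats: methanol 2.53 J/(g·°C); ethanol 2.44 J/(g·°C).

T_f ≈ -20.0 °C

Net heat exchanged in the isolated system is zero:
185×2.53×(T − 43.5) + 694×2.44×(T − (-37.6)) = 0
468.05(T − 43.5) + 1693.4(T − (-37.6)) = 0
2161.4 T = -43310
T ≈ -20.04 °C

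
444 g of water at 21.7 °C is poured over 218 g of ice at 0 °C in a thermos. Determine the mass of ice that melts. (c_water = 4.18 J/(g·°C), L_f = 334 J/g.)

m_melted ≈ 121 g

Water can give up m c ΔT = 444×4.18×21.7 = 40273 J before reaching 0 °C.
To melt every bit of ice: 218×334 = 72812 J.
Since 40273 < 72812 J, not all the ice melts; equilibrium is at 0 °C.
m_melted×334 = 40273  ⇒  m_melted ≈ 120.6 g.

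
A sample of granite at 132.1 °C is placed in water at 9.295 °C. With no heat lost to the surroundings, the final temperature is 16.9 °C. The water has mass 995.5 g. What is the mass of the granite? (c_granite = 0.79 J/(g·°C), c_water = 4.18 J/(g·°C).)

m ≈ 348 g

Energy conservation, ΣQ = 0:
m·0.79·(16.9 − 132.1) + 995.5·4.18·(16.9 − 9.295) = 0
-91.01 m = -31646
m = -31646/-91.01 ≈ 347.7 g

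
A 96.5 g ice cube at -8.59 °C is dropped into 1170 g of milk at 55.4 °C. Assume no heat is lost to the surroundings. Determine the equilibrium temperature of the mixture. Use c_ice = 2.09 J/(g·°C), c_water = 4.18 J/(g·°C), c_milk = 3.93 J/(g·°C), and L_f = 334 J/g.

T_f ≈ 44.1 °C

Conservation of energy gives ΣQ = 0:
warm ice to 0 °C: 96.5×2.09×(0 − (-8.59)) = 1732.5; melt ice: 96.5×334 = 32231; warm the meltwater: 403.37 T; milk cools: 1170×3.93×(T − 55.4) = 4598.1(T − 55.4)
5001.5 T = 254735 − 33963 = 220771
T ≈ 44.14 °C. Since T > 0 °C, the all-ice-melts assumption holds.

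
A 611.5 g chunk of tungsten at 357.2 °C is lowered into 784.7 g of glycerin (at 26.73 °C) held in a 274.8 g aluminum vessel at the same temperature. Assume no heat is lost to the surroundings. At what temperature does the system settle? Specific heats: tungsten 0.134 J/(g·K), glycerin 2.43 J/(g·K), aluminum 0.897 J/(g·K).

T_f ≈ 38.8 °C

Setting the total heat transfer to zero:
611.5*0.134*(T − 357.2) + 784.7*2.43*(T − 26.73) + 274.8*0.897*(T − 26.73) = 0
81.94(T − 357.2) + 1906.8(T − 26.73) + 246.5(T − 26.73) = 0
(81.94 + 1906.8 + 246.5) T = 81.94*357.2 + 1906.8*26.73 + 246.5*26.73
T ≈ 38.84 °C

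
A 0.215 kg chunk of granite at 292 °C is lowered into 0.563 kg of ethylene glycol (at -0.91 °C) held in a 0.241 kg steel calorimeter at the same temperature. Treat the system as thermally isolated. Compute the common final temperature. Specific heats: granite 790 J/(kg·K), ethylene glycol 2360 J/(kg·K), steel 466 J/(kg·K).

T_f ≈ 30.0 °C

Net heat exchanged in the isolated system is zero:
0.215*790*(T − 292) + 0.563*2360*(T − (-0.91)) + 0.241*466*(T − (-0.91)) = 0
169.85(T − 292) + 1328.7(T − (-0.91)) + 112.31(T − (-0.91)) = 0
1610.8 T = 48285
T = 48285 / 1610.8 = 30 °C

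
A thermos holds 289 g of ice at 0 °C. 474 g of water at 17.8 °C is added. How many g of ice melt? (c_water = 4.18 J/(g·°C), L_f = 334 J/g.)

Heat available from the water dropping to 0 °C: 474·4.18·17.8 = 35267 J.
Fully melting the ice requires m_ice L_f = 289·334 = 96526 J.
35267 J < 96526 J, so only part of the ice melts and the system sits at 0 °C.
m_melt = 35267 / L_f = 105.6 g.

m_melted ≈ 106 g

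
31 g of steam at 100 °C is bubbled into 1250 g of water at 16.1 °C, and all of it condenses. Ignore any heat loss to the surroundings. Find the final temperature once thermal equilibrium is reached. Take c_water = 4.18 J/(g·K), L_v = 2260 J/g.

Energy balance with sensible and latent terms:
latent heat released on condensation: 31·2260 = 70060
  condensed water 100 °C→T: 129.58(T − 100)
  water warms: 1250·4.18·(T − 16.1) = 5225(T − 16.1)
5354.6 T = 70060 + 12958 + 84123 = 167140
T ≈ 31.21 °C (< 100 °C, so full condensation is consistent).

T_f ≈ 31.2 °C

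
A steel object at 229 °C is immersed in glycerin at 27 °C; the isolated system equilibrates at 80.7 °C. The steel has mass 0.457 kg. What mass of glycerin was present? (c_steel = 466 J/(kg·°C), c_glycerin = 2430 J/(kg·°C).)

m ≈ 0.242 kg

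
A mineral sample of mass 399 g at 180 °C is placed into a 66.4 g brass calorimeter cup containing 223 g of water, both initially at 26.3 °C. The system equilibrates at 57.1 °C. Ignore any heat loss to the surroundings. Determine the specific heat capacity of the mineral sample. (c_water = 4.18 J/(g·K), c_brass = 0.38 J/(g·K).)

c ≈ 0.601 J/(g·K)

Taking heat into each body as positive, Σ m c ΔT = 0:
399·c·(57.1 − 180) + 223·4.18·(57.1 − 26.3) + 66.4·0.38·(57.1 − 26.3) = 0
-49037 c = -29487
c = -29487/-49037 ≈ 0.6013 J/(g·K)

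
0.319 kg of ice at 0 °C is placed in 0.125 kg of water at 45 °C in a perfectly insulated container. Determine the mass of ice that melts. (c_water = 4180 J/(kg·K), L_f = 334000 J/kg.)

m_melted ≈ 0.0704 kg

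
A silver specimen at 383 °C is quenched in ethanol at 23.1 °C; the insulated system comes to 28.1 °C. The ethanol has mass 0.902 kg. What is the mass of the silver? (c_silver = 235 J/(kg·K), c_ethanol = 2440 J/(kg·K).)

m ≈ 0.132 kg

Let T be the final temperature. ΣQ_i = 0:
m×235×(28.1 − 383) + 0.902×2440×(28.1 − 23.1) = 0
-83402 m = -11004
m = -11004/-83402 ≈ 0.1319 kg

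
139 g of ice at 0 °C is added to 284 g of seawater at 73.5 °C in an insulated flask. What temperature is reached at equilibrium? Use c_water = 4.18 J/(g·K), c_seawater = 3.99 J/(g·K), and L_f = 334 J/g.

T_f ≈ 21.5 °C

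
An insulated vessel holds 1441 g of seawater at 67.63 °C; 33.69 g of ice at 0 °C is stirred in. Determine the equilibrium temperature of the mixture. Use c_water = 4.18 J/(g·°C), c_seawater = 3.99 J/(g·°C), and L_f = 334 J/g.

Energy conservation, ΣQ = 0:
fusion: m_ice L_f = 33.69·334 = 11252
  meltwater 0→T: 33.69·4.18·T = 140.82 T
  seawater cools: 1441·3.99·(T − 67.63) = 5749.6(T − 67.63)
5890.4 T = 388845 − 11252 = 377592
T ≈ 64.10 °C (positive, so assuming full melt was valid).

T_f ≈ 64.1 °C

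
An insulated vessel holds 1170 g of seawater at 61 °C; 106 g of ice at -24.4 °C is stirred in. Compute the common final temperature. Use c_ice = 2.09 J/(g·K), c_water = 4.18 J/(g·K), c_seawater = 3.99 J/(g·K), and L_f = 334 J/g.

Energy conservation, ΣQ = 0:
ice -24.4→0 °C: 106·2.09·24.4 = 5405.6
  latent heat to melt: 106·334 = 35404
  meltwater 0→T: 106·4.18·T = 443.08 T
  seawater: 4668.3(T − 61)
5111.4 T = 284766 − 40810 = 243957
T ≈ 47.73 °C (positive, so assuming full melt was valid).

T_f ≈ 47.7 °C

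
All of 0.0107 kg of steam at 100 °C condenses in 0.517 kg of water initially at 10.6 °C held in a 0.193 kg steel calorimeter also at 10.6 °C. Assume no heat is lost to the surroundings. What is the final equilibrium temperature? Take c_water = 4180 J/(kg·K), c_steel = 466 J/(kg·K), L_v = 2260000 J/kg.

Sum of m c ΔT and latent-heat terms is zero:
latent heat released on condensation: 0.0107·2260000 = 24182
  condensate cools 100→T: 0.0107·4180·(T − 100) = 44.73(T − 100)
  original water: 2161.1(T − 10.6)
  steel cup: 0.193·466·(T − 10.6) = 89.94(T − 10.6)
2295.7 T = 24182 + 4472.6 + 23861 = 52515
T ≈ 22.88 °C — below 100 °C, confirming all the steam condensed.

T_f ≈ 22.9 °C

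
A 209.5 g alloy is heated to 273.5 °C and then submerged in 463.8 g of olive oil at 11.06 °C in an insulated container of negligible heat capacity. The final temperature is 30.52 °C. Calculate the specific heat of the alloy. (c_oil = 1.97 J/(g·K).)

c ≈ 0.349 J/(g·K)

Net heat exchanged in the isolated system is zero:
209.5×c×(30.52 − 273.5) + 463.8×1.97×(30.52 − 11.06) = 0
-50904 c = -17780
c = -17780/-50904 ≈ 0.3493 J/(g·K)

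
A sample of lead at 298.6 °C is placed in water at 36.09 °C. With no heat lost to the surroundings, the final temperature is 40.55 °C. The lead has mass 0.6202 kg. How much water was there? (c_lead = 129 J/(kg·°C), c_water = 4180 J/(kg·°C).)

Heat lost by the lead = heat gained by the water:
0.6202×129×(298.6 − 40.55) = m×4180×(40.55 − 36.09)
18643 m = 20645  ⇒  m ≈ 1.107 kg

m ≈ 1.11 kg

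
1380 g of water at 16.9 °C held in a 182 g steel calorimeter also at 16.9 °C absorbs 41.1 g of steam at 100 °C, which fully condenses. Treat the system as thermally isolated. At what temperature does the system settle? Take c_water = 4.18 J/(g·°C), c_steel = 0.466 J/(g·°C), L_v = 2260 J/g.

T_f ≈ 34.7 °C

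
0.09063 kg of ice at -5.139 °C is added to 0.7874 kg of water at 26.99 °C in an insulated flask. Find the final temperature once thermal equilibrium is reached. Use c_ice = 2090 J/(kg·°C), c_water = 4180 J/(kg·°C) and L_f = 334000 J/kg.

T_f ≈ 15.7 °C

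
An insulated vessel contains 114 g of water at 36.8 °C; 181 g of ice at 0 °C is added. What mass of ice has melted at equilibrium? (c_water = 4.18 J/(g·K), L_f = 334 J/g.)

Cooling the water to 0 °C releases 114·4.18·36.8 = 17536 J.
Fully melting the ice requires m_ice L_f = 181·334 = 60454 J.
Since 17536 < 60454 J, not all the ice melts; equilibrium is at 0 °C.
Mass melted = 17536/334 ≈ 52.5 g.

m_melted ≈ 52.5 g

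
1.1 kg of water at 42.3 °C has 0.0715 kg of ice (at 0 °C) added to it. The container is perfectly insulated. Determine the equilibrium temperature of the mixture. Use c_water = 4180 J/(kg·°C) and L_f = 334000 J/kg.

Setting the total heat transfer to zero:
fusion: m_ice L_f = 0.0715·334000 = 23881
  meltwater 0→T: 0.0715·4180·T = 298.87 T
  water: 4598(T − 42.3)
4896.9 T = 194495 − 23881 = 170614
T ≈ 34.84 °C (positive, so assuming full melt was valid).

T_f ≈ 34.8 °C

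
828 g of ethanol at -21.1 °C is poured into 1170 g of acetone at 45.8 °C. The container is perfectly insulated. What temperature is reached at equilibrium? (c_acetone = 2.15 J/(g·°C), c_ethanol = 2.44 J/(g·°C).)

Energy conservation, ΣQ = 0:
1170·2.15·(T − 45.8) + 828·2.44·(T − (-21.1)) = 0
2515.5(T − 45.8) + 2020.3(T − (-21.1)) = 0
(2515.5 + 2020.3) T = 2515.5·45.8 + 2020.3·(-21.1)
T = 72581/4535.8 ≈ 16.00 °C

T_f ≈ 16.0 °C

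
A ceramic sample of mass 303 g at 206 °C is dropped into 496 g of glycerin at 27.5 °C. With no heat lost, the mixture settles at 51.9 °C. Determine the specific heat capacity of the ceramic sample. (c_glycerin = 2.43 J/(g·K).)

c ≈ 0.63 J/(g·K)

Heat lost by the ceramic sample = heat gained by the glycerin:
303·c·(206 − 51.9) = 496·2.43·(51.9 − 27.5)
46692 c = 29409  ⇒  c ≈ 0.6298 J/(g·K)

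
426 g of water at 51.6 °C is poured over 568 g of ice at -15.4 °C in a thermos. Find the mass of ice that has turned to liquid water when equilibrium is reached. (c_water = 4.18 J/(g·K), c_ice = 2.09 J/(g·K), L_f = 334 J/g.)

Heat available from the water dropping to 0 °C: 426·4.18·51.6 = 91883 J.
Warming the ice to 0 °C takes 568·2.09·15.4 = 18282 J, leaving 73601 J for melting.
To melt every bit of ice: 568·334 = 189712 J.
Since 73601 < 189712 J, not all the ice melts; equilibrium is at 0 °C.
m_melt = 73601 / L_f = 220.4 g.

m_melted ≈ 220 g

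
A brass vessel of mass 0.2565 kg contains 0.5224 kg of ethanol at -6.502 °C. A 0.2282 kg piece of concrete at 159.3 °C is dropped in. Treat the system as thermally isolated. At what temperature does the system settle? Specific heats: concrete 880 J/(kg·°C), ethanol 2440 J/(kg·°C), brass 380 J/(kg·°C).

T_f ≈ 14.7 °C

T_f is the heat-capacity-weighted average of the initial temperatures:
T_f = (200.82·159.3 + 1274.7·(-6.502) + 97.47·(-6.502)) / (200.82 + 1274.7 + 97.47)
    = 23068 / 1572.9 ≈ 14.67 °C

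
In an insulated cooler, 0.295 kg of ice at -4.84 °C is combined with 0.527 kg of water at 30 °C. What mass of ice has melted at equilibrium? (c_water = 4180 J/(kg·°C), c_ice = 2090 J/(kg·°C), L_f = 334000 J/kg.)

Cooling the water to 0 °C releases 0.527·4180·30 = 66086 J.
Of that, 0.295·2090·4.84 = 2984.1 J goes to bring the ice to 0 °C, leaving 63102 J.
Fully melting the ice requires m_ice L_f = 0.295·334000 = 98530 J.
63102 J < 98530 J, so only part of the ice melts and the system sits at 0 °C.
m_melted·334000 = 63102  ⇒  m_melted ≈ 0.1889 kg.

m_melted ≈ 0.189 kg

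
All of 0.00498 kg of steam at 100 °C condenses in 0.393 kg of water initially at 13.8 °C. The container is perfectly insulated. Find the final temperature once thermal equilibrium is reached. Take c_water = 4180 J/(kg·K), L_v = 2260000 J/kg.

T_f ≈ 21.6 °C

Let T be the final temperature. ΣQ_i = 0:
latent heat released on condensation: 0.00498·2260000 = 11255; condensate cools 100→T: 0.00498·4180·(T − 100) = 20.82(T − 100); water warms: 0.393·4180·(T − 13.8) = 1642.7(T − 13.8)
1663.6 T = 11255 + 2081.6 + 22670 = 36006
T ≈ 21.64 °C — below 100 °C, confirming all the steam condensed.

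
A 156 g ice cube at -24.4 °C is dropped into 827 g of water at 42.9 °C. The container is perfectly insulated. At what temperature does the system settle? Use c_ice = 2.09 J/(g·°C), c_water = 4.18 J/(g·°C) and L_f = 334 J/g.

Energy balance with sensible and latent terms:
ice -24.4→0 °C: 156·2.09·24.4 = 7955.4
  latent heat to melt: 156·334 = 52104
  warm the meltwater: 652.08 T
  water cools: 827·4.18·(T − 42.9) = 3456.9(T − 42.9)
4108.9 T = 148299 − 60059 = 88240
T ≈ 21.48 °C (positive, so assuming full melt was valid).

T_f ≈ 21.5 °C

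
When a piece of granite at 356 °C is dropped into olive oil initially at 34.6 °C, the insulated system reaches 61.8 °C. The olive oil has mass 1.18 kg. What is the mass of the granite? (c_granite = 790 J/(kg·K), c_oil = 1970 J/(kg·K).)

Heat lost by the granite = heat gained by the oil:
m×790×(356 − 61.8) = 1.18×1970×(61.8 − 34.6)
232418 m = 63229  ⇒  m ≈ 0.272 kg

m ≈ 0.272 kg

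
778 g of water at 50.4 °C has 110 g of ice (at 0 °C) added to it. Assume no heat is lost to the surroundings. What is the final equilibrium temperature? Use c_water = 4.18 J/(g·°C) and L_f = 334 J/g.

Conservation of energy gives ΣQ = 0:
fusion: m_ice L_f = 110·334 = 36740; warm the meltwater: 459.8 T; water cools: 778·4.18·(T − 50.4) = 3252(T − 50.4)
3711.8 T = 163903 − 36740 = 127163
T ≈ 34.26 °C (positive, so assuming full melt was valid).

T_f ≈ 34.3 °C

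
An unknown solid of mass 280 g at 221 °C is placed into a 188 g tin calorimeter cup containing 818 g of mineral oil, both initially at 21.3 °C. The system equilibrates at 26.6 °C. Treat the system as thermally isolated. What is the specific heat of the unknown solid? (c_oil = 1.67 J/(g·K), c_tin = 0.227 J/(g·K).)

Setting the total heat transfer to zero:
280×c×(26.6 − 221) + 818×1.67×(26.6 − 21.3) + 188×0.227×(26.6 − 21.3) = 0
-54432 c = -7466.3
c = -7466.3/-54432 ≈ 0.1372 J/(g·K)

c ≈ 0.137 J/(g·K)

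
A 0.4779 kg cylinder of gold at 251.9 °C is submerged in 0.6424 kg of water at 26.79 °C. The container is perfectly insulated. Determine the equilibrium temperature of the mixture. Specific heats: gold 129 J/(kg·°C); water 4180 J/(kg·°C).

T_f ≈ 31.8 °C

Heat lost by the gold equals heat gained by the water:
0.4779*129*(251.9 − T) = 0.6424*4180*(T − 26.79)
61.65(251.9 − T) = 2685.2(T − 26.79)
2746.9 T = 87467  ⇒  T ≈ 31.84 °C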